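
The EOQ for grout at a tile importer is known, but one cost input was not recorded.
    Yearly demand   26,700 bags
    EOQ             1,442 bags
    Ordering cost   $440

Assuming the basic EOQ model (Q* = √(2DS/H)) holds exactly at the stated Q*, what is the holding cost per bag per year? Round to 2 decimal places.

Since Q* = (2DS/H)^½, squaring gives Q*²·H = 2DS.
H = 2DS / Q² = 2 × 26,700 × 440 / 1,442² = 11.2996

$11.30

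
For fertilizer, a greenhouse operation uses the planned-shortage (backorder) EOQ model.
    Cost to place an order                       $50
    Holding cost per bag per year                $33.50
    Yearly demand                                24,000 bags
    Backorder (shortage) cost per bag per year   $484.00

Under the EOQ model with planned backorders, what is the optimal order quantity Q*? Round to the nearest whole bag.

277 bags

Q* = √(2DS/H) · √((H + b)/b)
   = √(2 × 24,000 × 50 / 33.5) · √((33.5 + 484) / 484)
   = 267.660 × 1.0340 ≈ 276.77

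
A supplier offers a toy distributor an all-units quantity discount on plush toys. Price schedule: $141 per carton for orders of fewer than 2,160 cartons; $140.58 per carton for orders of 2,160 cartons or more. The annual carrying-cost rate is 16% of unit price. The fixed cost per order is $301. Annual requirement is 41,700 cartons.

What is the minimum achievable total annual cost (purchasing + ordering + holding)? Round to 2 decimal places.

$5,892,289.20

H₁ = 16%×$141 = $22.5600;  H₂ = 16%×$140.58 = $22.4928
EOQ₁ = √(2×41,700×301/22.5600) = 1,054.86  (< 2,160, feasible at tier 1)
EOQ₂ = √(2×41,700×301/22.4928) = 1,056.44  (< 2,160 → use Q = 2,160 at tier-2 price)
TC(tier 1 (EOQ₁), Q≈1,054.9) = $5,903,497.75
TC(tier 2, Q≈2,160.0) = $5,892,289.20
Minimum at tier 2: $5,892,289.20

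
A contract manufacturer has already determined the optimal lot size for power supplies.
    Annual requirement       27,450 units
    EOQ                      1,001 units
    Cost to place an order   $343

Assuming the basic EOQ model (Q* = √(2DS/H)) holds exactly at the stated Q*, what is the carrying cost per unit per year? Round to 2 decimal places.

Since Q* = (2DS/H)^½, squaring gives Q*²·H = 2DS.
H = 2DS / Q² = 2 × 27,450 × 343 / 1,001² = 18.7931

$18.79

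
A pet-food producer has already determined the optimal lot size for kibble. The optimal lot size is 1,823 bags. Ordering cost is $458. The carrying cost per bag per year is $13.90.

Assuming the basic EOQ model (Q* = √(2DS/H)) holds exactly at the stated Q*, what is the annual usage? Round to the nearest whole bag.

From Q* = √(2DS/H) ⇒ Q*² = 2DS/H.
D = Q²H / (2S) = 1,823² × 13.9 / (2 × 458) = 50,430.43

50,430 bags per year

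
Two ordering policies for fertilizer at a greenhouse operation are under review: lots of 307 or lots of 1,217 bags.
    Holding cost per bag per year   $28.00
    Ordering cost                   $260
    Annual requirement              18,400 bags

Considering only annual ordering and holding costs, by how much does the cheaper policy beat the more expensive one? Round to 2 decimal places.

For each Q, cost = (D/Q)·S + (Q/2)·H.
TC(307) = (18,400/307)×260 + (307/2)×28 = $19,881.06
TC(1,217) = (18,400/1,217)×260 + (1,217/2)×28 = $20,968.98
|ΔTC| = |$19,881.06 − $20,968.98| = $1,087.92

$1,087.92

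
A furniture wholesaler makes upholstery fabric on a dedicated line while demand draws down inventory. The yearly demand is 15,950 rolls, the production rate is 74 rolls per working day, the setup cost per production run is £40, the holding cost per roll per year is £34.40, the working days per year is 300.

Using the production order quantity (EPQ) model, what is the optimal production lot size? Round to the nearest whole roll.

363 rolls

Daily demand d = 15,950/300 = 53.167; p = 74; 1 − d/p = 0.28153
EPQ = √(2DS / (H(1 − d/p)))
    = √(2 × 15,950 × 40 / (34.4 × 0.28153)) ≈ 362.98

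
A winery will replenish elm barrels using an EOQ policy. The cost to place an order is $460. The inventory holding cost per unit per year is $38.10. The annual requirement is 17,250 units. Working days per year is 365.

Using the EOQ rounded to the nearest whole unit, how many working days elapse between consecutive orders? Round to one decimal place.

13.6 days

EOQ = √(2DS/H) = √(2 × 17,250 × 460 / 38.1)
    = √(416,535.43) ≈ 645.40 → Q = 645 units
Cycle time = (working days × Q)/D = (365 × 645) / 17,250 = 13.648 days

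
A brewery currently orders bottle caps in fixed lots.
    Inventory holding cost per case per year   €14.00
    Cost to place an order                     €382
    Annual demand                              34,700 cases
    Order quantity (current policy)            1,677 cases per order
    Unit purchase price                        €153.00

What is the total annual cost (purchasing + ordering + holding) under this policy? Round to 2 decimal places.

Annual ordering cost = (D/Q)·S = (34,700/1,677) × 382 = €7,904.23
Annual holding cost  = (Q/2)·H = (1,677/2) × 14 = €11,739.00
Purchase cost = D·C = 34,700 × 153 = €5,309,100.00
Total = €7,904.23 + €11,739.00 + €5,309,100.00 = €5,328,743.23

€5,328,743.23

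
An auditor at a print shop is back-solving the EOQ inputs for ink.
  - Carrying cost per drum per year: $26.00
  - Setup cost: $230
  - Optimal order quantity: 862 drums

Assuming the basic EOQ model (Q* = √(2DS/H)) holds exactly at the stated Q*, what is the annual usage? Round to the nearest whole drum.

EOQ relation: Q² = 2DS/H, so rearrange for the unknown.
D = Q²H / (2S) = 862² × 26 / (2 × 230) = 41,998.14

41,998 drums per year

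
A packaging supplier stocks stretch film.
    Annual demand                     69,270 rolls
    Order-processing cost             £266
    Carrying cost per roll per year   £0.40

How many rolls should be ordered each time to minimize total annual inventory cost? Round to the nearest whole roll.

Optimal lot size Q* = (2 × 69,270 × £266 / £0.4)^½ ≈ 9,598.39

9,598 rolls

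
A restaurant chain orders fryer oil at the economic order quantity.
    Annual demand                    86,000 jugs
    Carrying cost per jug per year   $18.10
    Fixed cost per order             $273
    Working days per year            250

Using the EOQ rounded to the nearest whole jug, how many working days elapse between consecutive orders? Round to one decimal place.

Optimal lot size Q* = (2 × 86,000 × $273 / $18.1)^½ ≈ 1,610.67 → Q = 1,611 jugs
T = Q/D × 250 days = 1,611/86,000 × 250 = 4.683 days

4.7 days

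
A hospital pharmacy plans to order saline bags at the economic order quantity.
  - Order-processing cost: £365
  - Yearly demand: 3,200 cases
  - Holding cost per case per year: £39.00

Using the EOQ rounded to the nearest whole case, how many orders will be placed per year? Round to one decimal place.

2DS/H = 2·3,200·365/39 = 59,897.44
EOQ = √59,897.44 ≈ 244.74 → Q = 245
N = D/Q = 3,200/245 ≈ 13.061 orders/yr

13.1 orders per year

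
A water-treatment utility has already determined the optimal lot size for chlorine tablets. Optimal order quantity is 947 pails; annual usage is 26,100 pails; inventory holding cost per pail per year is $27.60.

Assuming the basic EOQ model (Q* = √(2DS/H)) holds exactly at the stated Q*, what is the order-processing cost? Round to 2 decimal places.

$474.17

Since Q* = (2DS/H)^½, squaring gives Q*²·H = 2DS.
S = Q²H / (2D) = 947² × 27.6 / (2 × 26,100) = 474.1749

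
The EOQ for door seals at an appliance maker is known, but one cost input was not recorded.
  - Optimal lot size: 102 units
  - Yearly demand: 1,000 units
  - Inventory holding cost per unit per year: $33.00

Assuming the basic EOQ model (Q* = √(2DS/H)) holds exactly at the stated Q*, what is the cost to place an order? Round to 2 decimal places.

$171.67

EOQ relation: Q² = 2DS/H, so rearrange for the unknown.
S = Q²H / (2D) = 102² × 33 / (2 × 1,000) = 171.6660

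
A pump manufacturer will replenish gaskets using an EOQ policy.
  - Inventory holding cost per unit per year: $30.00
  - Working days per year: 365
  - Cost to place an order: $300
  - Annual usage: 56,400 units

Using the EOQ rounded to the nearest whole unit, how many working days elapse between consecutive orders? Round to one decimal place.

6.9 days

EOQ = √(2DS/H) = √(2 × 56,400 × 300 / 30)
    = √(1,128,000.00) ≈ 1,062.07 → Q = 1,062 units
Days between orders = 365 / (D/Q) = 365 / 53.107 ≈ 6.873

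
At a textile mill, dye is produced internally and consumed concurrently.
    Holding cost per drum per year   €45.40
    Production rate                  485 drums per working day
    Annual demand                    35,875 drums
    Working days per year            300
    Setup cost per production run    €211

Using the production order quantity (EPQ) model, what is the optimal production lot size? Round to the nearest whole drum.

665 drums

Daily demand d = 35,875/300 = 119.583; p = 485; 1 − d/p = 0.75344
EPQ = √(2DS / (H(1 − d/p)))
    = √(2 × 35,875 × 211 / (45.4 × 0.75344)) ≈ 665.27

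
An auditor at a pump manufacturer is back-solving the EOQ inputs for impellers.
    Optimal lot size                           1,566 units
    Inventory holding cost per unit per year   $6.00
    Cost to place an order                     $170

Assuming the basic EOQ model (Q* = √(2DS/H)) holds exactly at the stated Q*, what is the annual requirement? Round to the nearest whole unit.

43,277 units per year

From Q* = √(2DS/H) ⇒ Q*² = 2DS/H.
D = Q²H / (2S) = 1,566² × 6 / (2 × 170) = 43,276.87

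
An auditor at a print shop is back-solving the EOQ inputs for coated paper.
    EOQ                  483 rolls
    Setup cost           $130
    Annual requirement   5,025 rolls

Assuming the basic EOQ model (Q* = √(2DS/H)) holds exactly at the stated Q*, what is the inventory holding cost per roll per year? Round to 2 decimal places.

$5.60

EOQ relation: Q² = 2DS/H, so rearrange for the unknown.
H = 2DS / Q² = 2 × 5,025 × 130 / 483² = 5.6003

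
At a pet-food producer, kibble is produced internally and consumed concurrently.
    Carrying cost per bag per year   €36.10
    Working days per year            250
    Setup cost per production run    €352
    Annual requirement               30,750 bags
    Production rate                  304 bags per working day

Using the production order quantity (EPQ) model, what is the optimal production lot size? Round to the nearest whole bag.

Daily demand d = 30,750/250 = 123.000; p = 304; 1 − d/p = 0.59539
EPQ = √(2DS / (H(1 − d/p)))
    = √(2 × 30,750 × 352 / (36.1 × 0.59539)) ≈ 1,003.58

1,004 bags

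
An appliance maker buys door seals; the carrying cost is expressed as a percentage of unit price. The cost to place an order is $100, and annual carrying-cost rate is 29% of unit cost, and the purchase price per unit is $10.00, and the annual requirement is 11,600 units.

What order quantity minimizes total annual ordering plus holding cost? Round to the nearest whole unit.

H = i·C = 0.29 × $10 = $2.9000 per unit-year
EOQ = √(2DS/H) = √(2 × 11,600 × 100 / 2.9)
    = √(800,000.00) ≈ 894.43

894 units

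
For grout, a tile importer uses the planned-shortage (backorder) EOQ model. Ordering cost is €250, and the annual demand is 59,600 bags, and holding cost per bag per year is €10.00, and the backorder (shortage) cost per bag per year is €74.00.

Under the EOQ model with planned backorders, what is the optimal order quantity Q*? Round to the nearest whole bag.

1,839 bags

Basic EOQ = √(2·59,600·250/10) = 1,726.268
Backorder adjustment √((H+b)/b) = √((10+74)/74) = 1.0654
Q* = 1,726.268 × 1.0654 ≈ 1,839.21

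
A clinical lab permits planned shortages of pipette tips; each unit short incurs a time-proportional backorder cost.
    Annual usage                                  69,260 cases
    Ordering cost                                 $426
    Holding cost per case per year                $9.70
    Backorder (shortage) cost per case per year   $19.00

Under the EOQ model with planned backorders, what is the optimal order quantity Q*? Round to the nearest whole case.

Q* = √(2DS/H) · √((H + b)/b)
   = √(2 × 69,260 × 426 / 9.7) · √((9.7 + 19) / 19)
   = 2,466.466 × 1.2290 ≈ 3,031.37

3,031 cases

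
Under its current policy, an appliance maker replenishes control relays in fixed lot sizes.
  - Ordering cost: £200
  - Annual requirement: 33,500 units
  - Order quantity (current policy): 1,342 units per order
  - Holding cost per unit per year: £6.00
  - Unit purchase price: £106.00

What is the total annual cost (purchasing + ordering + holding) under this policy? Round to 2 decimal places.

Orders/yr = 33,500/1,342 = 24.963; ordering cost = 24.963 × £200 = £4,992.55
Average inventory = 1,342/2 = 671; holding cost = 671 × £6 = £4,026.00
Purchase cost = D·C = 33,500 × 106 = £3,551,000.00
Total = £4,992.55 + £4,026.00 + £3,551,000.00 = £3,560,018.55

£3,560,018.55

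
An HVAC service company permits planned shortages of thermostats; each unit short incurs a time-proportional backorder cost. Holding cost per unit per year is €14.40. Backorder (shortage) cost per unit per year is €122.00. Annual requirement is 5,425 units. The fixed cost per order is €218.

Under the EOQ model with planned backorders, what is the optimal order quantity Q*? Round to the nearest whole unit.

429 units

Basic EOQ = √(2·5,425·218/14.4) = 405.286
Backorder adjustment √((H+b)/b) = √((14.4+122)/122) = 1.0574
Q* = 405.286 × 1.0574 ≈ 428.54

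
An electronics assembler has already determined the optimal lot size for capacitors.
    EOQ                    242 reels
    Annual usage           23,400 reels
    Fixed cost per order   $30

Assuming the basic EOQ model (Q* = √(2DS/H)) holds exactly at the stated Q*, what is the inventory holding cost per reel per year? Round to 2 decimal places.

$23.97

From Q* = √(2DS/H) ⇒ Q*² = 2DS/H.
H = 2DS / Q² = 2 × 23,400 × 30 / 242² = 23.9738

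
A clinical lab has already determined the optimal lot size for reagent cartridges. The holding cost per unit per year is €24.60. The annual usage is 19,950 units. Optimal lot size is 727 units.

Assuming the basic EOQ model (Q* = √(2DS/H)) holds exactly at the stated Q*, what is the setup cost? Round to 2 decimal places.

EOQ relation: Q² = 2DS/H, so rearrange for the unknown.
S = Q²H / (2D) = 727² × 24.6 / (2 × 19,950) = 325.8600

€325.86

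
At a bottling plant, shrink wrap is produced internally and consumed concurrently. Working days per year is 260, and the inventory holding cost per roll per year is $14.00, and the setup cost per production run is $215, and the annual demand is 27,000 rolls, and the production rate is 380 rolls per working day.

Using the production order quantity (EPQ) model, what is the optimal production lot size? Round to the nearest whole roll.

1,068 rolls

Daily demand d = 27,000/260 = 103.846; p = 380; 1 − d/p = 0.72672
EPQ = √(2DS / (H(1 − d/p)))
    = √(2 × 27,000 × 215 / (14 × 0.72672)) ≈ 1,068.24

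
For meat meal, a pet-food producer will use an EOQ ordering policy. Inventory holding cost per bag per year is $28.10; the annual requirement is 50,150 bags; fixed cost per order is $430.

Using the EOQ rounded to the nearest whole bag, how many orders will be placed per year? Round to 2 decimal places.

Q* = √(2·D·S / H) = √(2·50,150·430 / 28.1) = √1,534,839.9 ≈ 1,238.89 → Q = 1,239
Orders per year = D/Q = 50,150 / 1,239 = 40.476

40.48 orders per year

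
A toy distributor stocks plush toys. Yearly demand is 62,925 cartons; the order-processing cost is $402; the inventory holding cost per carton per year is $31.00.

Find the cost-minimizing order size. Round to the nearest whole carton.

1,277 cartons

Optimal lot size Q* = (2 × 62,925 × $402 / $31)^½ ≈ 1,277.49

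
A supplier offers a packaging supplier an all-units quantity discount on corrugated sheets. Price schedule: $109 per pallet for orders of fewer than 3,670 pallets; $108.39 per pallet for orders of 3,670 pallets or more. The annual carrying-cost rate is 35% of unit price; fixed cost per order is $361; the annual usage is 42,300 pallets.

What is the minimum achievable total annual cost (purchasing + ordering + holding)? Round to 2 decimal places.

$4,644,833.91

H₁ = 35%×$109 = $38.1500;  H₂ = 35%×$108.39 = $37.9365
EOQ₁ = √(2×42,300×361/38.1500) = 894.73  (< 3,670, feasible at tier 1)
EOQ₂ = √(2×42,300×361/37.9365) = 897.24  (< 3,670 → use Q = 3,670 at tier-2 price)
TC(tier 1 (EOQ₁), Q≈894.7) = $4,644,833.91
TC(tier 2, Q≈3,670.0) = $4,658,671.32
Minimum at tier 1 (EOQ₁): $4,644,833.91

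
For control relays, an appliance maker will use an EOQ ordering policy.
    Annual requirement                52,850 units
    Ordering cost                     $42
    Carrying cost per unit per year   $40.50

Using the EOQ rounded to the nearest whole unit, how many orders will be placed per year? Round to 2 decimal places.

159.67 orders per year

EOQ = √(2DS/H) = √(2 × 52,850 × 42 / 40.5)
    = √(109,614.81) ≈ 331.08 → Q = 331
Orders per year = D/Q = 52,850 / 331 = 159.668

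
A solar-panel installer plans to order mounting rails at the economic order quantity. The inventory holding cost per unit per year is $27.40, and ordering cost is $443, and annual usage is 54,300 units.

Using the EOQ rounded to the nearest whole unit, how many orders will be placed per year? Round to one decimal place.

41.0 orders per year

Q* = √(2·D·S / H) = √(2·54,300·443 / 27.4) = √1,755,832.1 ≈ 1,325.08 → Q = 1,325
N = D/Q = 54,300/1,325 ≈ 40.981 orders/yr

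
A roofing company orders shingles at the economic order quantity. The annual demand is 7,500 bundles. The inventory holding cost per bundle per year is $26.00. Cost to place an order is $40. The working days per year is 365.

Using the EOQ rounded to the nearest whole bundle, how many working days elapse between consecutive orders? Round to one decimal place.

7.4 days

Q* = √(2·D·S / H) = √(2·7,500·40 / 26) = √23,076.9 ≈ 151.91 → Q = 152 bundles
T = Q/D × 365 days = 152/7,500 × 365 = 7.397 days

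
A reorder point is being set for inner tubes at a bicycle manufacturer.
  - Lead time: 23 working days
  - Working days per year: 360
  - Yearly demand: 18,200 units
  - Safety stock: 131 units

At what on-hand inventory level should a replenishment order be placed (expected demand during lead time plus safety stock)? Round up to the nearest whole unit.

Daily demand d = 18,200 / 360 = 50.556 units/day
Demand during lead time = 50.556 × 23 = 1,162.78
Reorder point = 1,162.78 + 131 = 1,293.78 → round up

1,294 units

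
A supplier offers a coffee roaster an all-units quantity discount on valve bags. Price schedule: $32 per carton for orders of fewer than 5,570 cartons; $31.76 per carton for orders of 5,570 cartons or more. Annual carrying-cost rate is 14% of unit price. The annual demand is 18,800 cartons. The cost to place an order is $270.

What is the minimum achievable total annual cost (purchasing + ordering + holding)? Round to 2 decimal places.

H₁ = 14%×$32 = $4.4800;  H₂ = 14%×$31.76 = $4.4464
EOQ₁ = √(2×18,800×270/4.4800) = 1,505.35  (< 5,570, feasible at tier 1)
EOQ₂ = √(2×18,800×270/4.4464) = 1,511.02  (< 5,570 → use Q = 5,570 at tier-2 price)
TC(tier 1 (EOQ₁), Q≈1,505.3) = $608,343.96
TC(tier 2, Q≈5,570.0) = $610,382.53
Minimum at tier 1 (EOQ₁): $608,343.96

$608,343.96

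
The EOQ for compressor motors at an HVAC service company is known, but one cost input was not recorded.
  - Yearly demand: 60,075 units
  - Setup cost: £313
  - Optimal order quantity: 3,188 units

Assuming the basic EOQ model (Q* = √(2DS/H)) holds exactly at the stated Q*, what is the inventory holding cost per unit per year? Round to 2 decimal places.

£3.70

Since Q* = (2DS/H)^½, squaring gives Q*²·H = 2DS.
H = 2DS / Q² = 2 × 60,075 × 313 / 3,188² = 3.7003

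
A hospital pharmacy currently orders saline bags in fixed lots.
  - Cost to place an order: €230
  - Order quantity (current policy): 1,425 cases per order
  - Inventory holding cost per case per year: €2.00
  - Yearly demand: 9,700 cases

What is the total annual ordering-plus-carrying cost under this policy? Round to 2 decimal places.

€2,990.61

Orders/yr = 9,700/1,425 = 6.807; ordering cost = 6.807 × €230 = €1,565.61
Average inventory = 1,425/2 = 712.5; holding cost = 712.5 × €2 = €1,425.00
Total = €1,565.61 + €1,425.00 = €2,990.61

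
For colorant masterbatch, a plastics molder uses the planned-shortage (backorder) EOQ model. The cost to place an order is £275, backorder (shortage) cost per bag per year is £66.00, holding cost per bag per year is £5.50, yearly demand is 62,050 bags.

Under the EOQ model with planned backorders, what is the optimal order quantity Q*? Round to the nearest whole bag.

2,593 bags

Basic EOQ = √(2·62,050·275/5.5) = 2,490.984
Backorder adjustment √((H+b)/b) = √((5.5+66)/66) = 1.0408
Q* = 2,490.984 × 1.0408 ≈ 2,592.70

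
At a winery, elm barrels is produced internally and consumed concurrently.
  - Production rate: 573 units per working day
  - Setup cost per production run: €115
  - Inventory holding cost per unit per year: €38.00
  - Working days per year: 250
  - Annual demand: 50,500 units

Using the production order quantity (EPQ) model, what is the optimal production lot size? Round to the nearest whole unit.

Daily demand d = 50,500/250 = 202.000; p = 573; 1 − d/p = 0.64747
EPQ = √(2DS / (H(1 − d/p)))
    = √(2 × 50,500 × 115 / (38 × 0.64747)) ≈ 687.08

687 units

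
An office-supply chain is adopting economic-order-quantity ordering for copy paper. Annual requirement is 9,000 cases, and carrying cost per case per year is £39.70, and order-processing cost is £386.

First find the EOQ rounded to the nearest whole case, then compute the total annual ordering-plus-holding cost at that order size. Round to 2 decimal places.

Q* = √(2·D·S / H) = √(2·9,000·386 / 39.7) = √175,012.6 ≈ 418.35 → Q = 418 cases
Ordering: D/Q × S = 9,000/418 × £386 = £8,311.00
Holding:  Q/2 × H = 418/2 × £39.7 = £8,297.30
Total = £8,311.00 + £8,297.30 = £16,608.30

£16,608.30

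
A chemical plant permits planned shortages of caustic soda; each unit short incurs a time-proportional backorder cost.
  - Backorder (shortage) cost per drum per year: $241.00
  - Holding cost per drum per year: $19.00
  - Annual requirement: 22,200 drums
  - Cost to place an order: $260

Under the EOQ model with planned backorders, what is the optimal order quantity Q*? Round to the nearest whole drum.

Basic EOQ = √(2·22,200·260/19) = 779.474
Backorder adjustment √((H+b)/b) = √((19+241)/241) = 1.0387
Q* = 779.474 × 1.0387 ≈ 809.62

810 drums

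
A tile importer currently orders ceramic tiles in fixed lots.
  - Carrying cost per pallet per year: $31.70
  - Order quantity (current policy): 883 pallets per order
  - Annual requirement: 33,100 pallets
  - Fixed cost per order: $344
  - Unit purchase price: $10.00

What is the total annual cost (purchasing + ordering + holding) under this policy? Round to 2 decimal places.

$357,890.68

Annual ordering cost = (D/Q)·S = (33,100/883) × 344 = $12,895.13
Annual holding cost  = (Q/2)·H = (883/2) × 31.7 = $13,995.55
Purchase cost = D·C = 33,100 × 10 = $331,000.00
Total = $12,895.13 + $13,995.55 + $331,000.00 = $357,890.68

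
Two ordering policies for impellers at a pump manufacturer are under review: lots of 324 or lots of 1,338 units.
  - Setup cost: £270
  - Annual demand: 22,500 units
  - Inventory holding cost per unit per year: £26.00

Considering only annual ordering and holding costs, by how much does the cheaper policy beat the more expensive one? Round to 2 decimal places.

For each Q, cost = (D/Q)·S + (Q/2)·H.
TC(324) = (22,500/324)×270 + (324/2)×26 = £22,962.00
TC(1,338) = (22,500/1,338)×270 + (1,338/2)×26 = £21,934.36
Cheaper: Q = 1,338.  Difference = £1,027.64

£1,027.64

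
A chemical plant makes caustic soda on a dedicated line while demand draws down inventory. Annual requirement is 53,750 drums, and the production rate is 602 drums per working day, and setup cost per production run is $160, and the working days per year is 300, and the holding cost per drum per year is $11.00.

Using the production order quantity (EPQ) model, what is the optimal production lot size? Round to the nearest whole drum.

d = 53,750/300 = 179.1667 drums/day;  effective holding cost H(1 − d/p) = 11·(1 − 179.1667/602) = 7.72619
Q* = √(2DS / H_eff) = √(2·53,750·160 / 7.72619) ≈ 1,492.04

1,492 drums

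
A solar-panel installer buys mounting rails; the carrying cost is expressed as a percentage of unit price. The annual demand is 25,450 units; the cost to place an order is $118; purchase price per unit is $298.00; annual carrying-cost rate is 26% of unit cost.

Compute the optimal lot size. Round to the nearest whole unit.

278 units

Holding cost per unit per year: H = 26% × $298 = $77.4800
Optimal lot size Q* = (2 × 25,450 × $118 / $77.48)^½ ≈ 278.42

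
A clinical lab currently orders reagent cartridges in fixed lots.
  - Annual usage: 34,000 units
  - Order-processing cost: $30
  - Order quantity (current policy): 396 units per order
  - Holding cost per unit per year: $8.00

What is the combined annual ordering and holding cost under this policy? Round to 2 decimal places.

Annual ordering cost = (D/Q)·S = (34,000/396) × 30 = $2,575.76
Annual holding cost  = (Q/2)·H = (396/2) × 8 = $1,584.00
Total = $2,575.76 + $1,584.00 = $4,159.76

$4,159.76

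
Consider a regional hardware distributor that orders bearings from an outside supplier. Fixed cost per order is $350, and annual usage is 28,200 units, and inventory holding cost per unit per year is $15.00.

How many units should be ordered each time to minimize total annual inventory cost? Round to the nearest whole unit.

Optimal lot size Q* = (2 × 28,200 × $350 / $15)^½ ≈ 1,147.17

1,147 units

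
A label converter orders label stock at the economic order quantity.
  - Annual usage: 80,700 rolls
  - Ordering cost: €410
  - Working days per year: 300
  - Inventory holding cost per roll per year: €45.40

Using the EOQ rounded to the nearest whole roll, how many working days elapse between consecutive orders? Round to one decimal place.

Optimal lot size Q* = (2 × 80,700 × €410 / €45.4)^½ ≈ 1,207.30 → Q = 1,207 rolls
T = Q/D × 300 days = 1,207/80,700 × 300 = 4.487 days

4.5 days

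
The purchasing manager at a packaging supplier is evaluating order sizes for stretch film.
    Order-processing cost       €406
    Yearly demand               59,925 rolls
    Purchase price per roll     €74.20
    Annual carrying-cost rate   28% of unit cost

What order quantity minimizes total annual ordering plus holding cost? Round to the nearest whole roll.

1,530 rolls

H = i·C = 0.28 × €74.2 = €20.7760 per roll-year
2DS/H = 2·59,925·406/20.776 = 2,342,082.21
EOQ = √2,342,082.21 ≈ 1,530.39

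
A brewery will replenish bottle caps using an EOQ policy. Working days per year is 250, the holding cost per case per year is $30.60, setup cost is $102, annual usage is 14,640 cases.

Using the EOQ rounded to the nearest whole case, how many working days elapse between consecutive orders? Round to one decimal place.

5.3 days

EOQ = √(2DS/H) = √(2 × 14,640 × 102 / 30.6)
    = √(97,600.00) ≈ 312.41 → Q = 312 cases
T = Q/D × 250 days = 312/14,640 × 250 = 5.328 days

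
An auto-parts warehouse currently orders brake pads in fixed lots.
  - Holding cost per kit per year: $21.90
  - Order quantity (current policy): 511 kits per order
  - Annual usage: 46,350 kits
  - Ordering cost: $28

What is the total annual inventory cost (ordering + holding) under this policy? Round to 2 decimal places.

$8,135.18

Ordering: D/Q × S = 46,350/511 × $28 = $2,539.73
Holding:  Q/2 × H = 511/2 × $21.9 = $5,595.45
Total = $2,539.73 + $5,595.45 = $8,135.18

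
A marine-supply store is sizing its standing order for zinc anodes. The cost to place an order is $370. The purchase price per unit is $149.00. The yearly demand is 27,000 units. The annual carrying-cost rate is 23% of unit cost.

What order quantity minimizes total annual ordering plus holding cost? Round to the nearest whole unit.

Holding cost per unit per year: H = 23% × $149 = $34.2700
Optimal lot size Q* = (2 × 27,000 × $370 / $34.27)^½ ≈ 763.56

764 units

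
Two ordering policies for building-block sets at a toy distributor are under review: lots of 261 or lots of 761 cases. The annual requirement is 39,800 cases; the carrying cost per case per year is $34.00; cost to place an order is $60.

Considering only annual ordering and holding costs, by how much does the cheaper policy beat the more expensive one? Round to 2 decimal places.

TC(Q) = (D/Q)S + (Q/2)H
TC(261) = (39,800/261)×60 + (261/2)×34 = $13,586.43
TC(761) = (39,800/761)×60 + (761/2)×34 = $16,074.98
Lots of 261 are cheaper by $2,488.55.

$2,488.55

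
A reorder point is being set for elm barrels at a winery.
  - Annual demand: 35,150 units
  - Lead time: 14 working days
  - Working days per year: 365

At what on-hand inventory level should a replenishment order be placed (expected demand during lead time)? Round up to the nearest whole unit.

1,349 units

Daily demand d = 35,150 / 365 = 96.301 units/day
Demand during lead time = 96.301 × 14 = 1,348.22
Reorder point = 1,348.22 → round up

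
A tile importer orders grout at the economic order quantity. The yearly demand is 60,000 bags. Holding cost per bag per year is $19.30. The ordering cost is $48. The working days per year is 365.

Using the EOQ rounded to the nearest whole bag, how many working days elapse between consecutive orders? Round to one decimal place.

Q* = √(2·D·S / H) = √(2·60,000·48 / 19.3) = √298,445.6 ≈ 546.30 → Q = 546 bags
Days between orders = 365 / (D/Q) = 365 / 109.890 ≈ 3.321

3.3 days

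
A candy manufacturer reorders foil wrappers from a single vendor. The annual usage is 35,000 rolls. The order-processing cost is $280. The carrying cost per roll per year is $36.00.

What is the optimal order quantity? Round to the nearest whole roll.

2DS/H = 2·35,000·280/36 = 544,444.44
EOQ = √544,444.44 ≈ 737.86

738 rolls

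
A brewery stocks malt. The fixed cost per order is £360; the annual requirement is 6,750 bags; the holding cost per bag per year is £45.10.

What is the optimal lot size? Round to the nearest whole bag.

Q* = √(2·D·S / H) = √(2·6,750·360 / 45.1) = √107,760.5 ≈ 328.27

328 bags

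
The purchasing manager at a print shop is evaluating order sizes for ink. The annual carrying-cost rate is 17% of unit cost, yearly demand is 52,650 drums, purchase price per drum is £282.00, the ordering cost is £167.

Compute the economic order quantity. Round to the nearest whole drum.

606 drums

Holding cost per drum per year: H = 17% × £282 = £47.9400
EOQ = √(2DS/H) = √(2 × 52,650 × 167 / 47.94)
    = √(366,814.77) ≈ 605.65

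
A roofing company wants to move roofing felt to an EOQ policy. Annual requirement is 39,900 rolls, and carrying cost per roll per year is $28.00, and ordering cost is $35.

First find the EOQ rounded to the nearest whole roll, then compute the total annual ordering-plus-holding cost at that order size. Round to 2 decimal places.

$8,843.30

2DS/H = 2·39,900·35/28 = 99,750.00
EOQ = √99,750.00 ≈ 315.83 → Q = 316 rolls
Ordering: D/Q × S = 39,900/316 × $35 = $4,419.30
Holding:  Q/2 × H = 316/2 × $28 = $4,424.00
Total = $4,419.30 + $4,424.00 = $8,843.30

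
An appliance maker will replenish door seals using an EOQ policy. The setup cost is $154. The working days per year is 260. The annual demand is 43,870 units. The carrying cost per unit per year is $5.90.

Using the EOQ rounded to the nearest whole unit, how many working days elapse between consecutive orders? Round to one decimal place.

9.0 days

Q* = √(2·D·S / H) = √(2·43,870·154 / 5.9) = √2,290,162.7 ≈ 1,513.33 → Q = 1,513 units
Days between orders = 260 / (D/Q) = 260 / 28.995 ≈ 8.967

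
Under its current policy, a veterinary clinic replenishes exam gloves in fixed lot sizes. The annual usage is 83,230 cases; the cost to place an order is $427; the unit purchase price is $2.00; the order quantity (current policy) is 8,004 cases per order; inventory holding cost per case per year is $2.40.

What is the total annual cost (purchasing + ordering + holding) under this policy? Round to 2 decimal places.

Ordering: D/Q × S = 83,230/8,004 × $427 = $4,440.18
Holding:  Q/2 × H = 8,004/2 × $2.4 = $9,604.80
Purchase cost = D·C = 83,230 × 2 = $166,460.00
Total = $4,440.18 + $9,604.80 + $166,460.00 = $180,504.98

$180,504.98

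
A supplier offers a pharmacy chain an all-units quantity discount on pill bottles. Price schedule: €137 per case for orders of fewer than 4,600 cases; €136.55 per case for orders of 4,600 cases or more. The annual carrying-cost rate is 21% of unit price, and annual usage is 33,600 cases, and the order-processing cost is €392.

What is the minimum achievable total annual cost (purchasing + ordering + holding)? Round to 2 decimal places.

H₁ = 21%×€137 = €28.7700;  H₂ = 21%×€136.55 = €28.6755
EOQ₁ = √(2×33,600×392/28.7700) = 956.88  (< 4,600, feasible at tier 1)
EOQ₂ = √(2×33,600×392/28.6755) = 958.46  (< 4,600 → use Q = 4,600 at tier-2 price)
TC(tier 1 (EOQ₁), Q≈956.9) = €4,630,729.45
TC(tier 2, Q≈4,600.0) = €4,656,896.95
Minimum at tier 1 (EOQ₁): €4,630,729.45

€4,630,729.45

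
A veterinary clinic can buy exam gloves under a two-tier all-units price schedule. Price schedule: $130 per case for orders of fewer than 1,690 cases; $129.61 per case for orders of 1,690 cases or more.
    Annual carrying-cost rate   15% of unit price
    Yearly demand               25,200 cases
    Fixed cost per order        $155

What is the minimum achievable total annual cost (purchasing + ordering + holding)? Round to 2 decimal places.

$3,284,911.31

H₁ = 15%×$130 = $19.5000;  H₂ = 15%×$129.61 = $19.4415
EOQ₁ = √(2×25,200×155/19.5000) = 632.94  (< 1,690, feasible at tier 1)
EOQ₂ = √(2×25,200×155/19.4415) = 633.89  (< 1,690 → use Q = 1,690 at tier-2 price)
TC(tier 1 (EOQ₁), Q≈632.9) = $3,288,342.37
TC(tier 2, Q≈1,690.0) = $3,284,911.31
Minimum at tier 2: $3,284,911.31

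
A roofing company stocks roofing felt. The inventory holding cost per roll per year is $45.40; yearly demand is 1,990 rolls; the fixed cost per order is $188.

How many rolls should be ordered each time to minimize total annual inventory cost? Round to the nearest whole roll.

EOQ = √(2DS/H) = √(2 × 1,990 × 188 / 45.4)
    = √(16,481.06) ≈ 128.38

128 rolls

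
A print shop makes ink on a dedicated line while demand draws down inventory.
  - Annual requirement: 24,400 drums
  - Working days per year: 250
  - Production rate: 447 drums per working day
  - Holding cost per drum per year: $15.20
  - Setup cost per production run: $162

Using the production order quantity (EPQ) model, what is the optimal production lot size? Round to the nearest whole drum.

816 drums

Daily demand d = 24,400/250 = 97.600; p = 447; 1 − d/p = 0.78166
EPQ = √(2DS / (H(1 − d/p)))
    = √(2 × 24,400 × 162 / (15.2 × 0.78166)) ≈ 815.71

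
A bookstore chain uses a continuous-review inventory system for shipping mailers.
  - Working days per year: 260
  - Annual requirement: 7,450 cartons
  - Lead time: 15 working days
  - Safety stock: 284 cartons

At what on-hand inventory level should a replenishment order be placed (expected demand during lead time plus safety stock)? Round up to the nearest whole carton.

714 cartons

Daily demand d = 7,450 / 260 = 28.654 cartons/day
Demand during lead time = 28.654 × 15 = 429.81
Reorder point = 429.81 + 284 = 713.81 → round up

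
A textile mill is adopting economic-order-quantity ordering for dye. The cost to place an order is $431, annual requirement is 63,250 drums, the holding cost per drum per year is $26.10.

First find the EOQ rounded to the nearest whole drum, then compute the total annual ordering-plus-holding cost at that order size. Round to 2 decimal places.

$37,722.82

2DS/H = 2·63,250·431/26.1 = 2,088,946.36
EOQ = √2,088,946.36 ≈ 1,445.32 → Q = 1,445 drums
Ordering: D/Q × S = 63,250/1,445 × $431 = $18,865.57
Holding:  Q/2 × H = 1,445/2 × $26.1 = $18,857.25
Total = $18,865.57 + $18,857.25 = $37,722.82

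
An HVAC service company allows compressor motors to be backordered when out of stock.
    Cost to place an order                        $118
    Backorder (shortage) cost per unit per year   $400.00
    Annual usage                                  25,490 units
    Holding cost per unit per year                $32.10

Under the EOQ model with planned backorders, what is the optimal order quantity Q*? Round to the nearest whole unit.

450 units

Basic EOQ = √(2·25,490·118/32.1) = 432.901
Backorder adjustment √((H+b)/b) = √((32.1+400)/400) = 1.0394
Q* = 432.901 × 1.0394 ≈ 449.94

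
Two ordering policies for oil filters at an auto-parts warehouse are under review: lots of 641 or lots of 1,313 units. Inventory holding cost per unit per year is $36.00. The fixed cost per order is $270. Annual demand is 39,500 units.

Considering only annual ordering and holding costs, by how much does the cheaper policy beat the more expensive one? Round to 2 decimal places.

Annual cost at Q: ordering D·S/Q plus holding Q·H/2.
TC(641) = (39,500/641)×270 + (641/2)×36 = $28,176.07
TC(1,313) = (39,500/1,313)×270 + (1,313/2)×36 = $31,756.62
Cheaper: Q = 641.  Difference = $3,580.55

$3,580.55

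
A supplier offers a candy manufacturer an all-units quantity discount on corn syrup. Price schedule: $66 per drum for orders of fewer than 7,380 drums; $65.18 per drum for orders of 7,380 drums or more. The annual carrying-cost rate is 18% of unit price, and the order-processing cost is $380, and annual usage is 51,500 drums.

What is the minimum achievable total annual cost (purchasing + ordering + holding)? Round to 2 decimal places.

$3,402,714.32

H₁ = 18%×$66 = $11.8800;  H₂ = 18%×$65.18 = $11.7324
EOQ₁ = √(2×51,500×380/11.8800) = 1,815.11  (< 7,380, feasible at tier 1)
EOQ₂ = √(2×51,500×380/11.7324) = 1,826.49  (< 7,380 → use Q = 7,380 at tier-2 price)
TC(tier 1 (EOQ₁), Q≈1,815.1) = $3,420,563.47
TC(tier 2, Q≈7,380.0) = $3,402,714.32
Minimum at tier 2: $3,402,714.32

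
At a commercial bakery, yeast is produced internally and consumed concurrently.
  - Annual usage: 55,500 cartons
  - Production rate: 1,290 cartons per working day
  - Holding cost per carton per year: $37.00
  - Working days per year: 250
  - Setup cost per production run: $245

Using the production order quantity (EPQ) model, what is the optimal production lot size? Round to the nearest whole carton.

Daily demand d = 55,500/250 = 222.000; p = 1290; 1 − d/p = 0.82791
EPQ = √(2DS / (H(1 − d/p)))
    = √(2 × 55,500 × 245 / (37 × 0.82791)) ≈ 942.22

942 cartons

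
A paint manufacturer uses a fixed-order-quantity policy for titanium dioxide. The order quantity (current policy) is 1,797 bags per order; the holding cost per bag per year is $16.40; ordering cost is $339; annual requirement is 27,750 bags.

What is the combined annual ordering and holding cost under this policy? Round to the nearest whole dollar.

Orders/yr = 27,750/1,797 = 15.442; ordering cost = 15.442 × $339 = $5,234.97
Average inventory = 1,797/2 = 898.5; holding cost = 898.5 × $16.4 = $14,735.40
Total = $5,234.97 + $14,735.40 = $19,970.37

$19,970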